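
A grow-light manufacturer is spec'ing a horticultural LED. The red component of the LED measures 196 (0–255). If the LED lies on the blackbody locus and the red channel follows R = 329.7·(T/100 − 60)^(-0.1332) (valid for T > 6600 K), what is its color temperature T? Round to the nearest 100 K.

11000 K

(t − 60)^(-0.1332) = 196/329.7 = 0.59448.
t − 60 = 0.59448^(1/-0.1332) = 0.59448^(-7.508) = 49.621, so t = 109.621.
T = 100·t = 10962 K → 11000 K to the nearest 100 K.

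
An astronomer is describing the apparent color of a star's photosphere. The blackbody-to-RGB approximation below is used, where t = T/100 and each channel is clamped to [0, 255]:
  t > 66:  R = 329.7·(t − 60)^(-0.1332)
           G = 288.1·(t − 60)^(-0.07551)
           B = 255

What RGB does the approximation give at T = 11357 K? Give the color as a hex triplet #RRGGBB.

#C2D5FF

t = 11357/100 = 113.57; the t > 66 branch applies.
R = 329.7·(113.57 − 60)^(-0.1332) = 329.7·53.57^(-0.1332) = 329.7·0.58845 = 194.011.
G = 288.1·(113.57 − 60)^(-0.07551) = 288.1·53.57^(-0.07551) = 288.1·0.74037 = 213.301.
B = 255 by definition for t > 66.
Rounded: (194, 213, 255).
In hex: #C2D5FF.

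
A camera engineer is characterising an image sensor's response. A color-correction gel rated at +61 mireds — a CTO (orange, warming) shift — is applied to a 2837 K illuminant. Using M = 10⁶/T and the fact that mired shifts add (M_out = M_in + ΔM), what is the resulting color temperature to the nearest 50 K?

M_in = 10⁶/2837 = 352.49 mireds.
M_out = 352.49 + (+61) = 413.49 mireds.
T_out = 10⁶/413.49 = 2418.5 K → 2400 K.

2400 K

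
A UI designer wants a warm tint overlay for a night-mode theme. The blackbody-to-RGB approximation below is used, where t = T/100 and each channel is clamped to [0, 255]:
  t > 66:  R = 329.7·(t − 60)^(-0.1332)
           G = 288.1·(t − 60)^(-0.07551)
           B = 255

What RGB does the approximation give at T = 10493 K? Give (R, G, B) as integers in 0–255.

t = 10493/100 = 104.93; the t > 66 branch applies.
R = 329.7·(104.93 − 60)^(-0.1332) = 329.7·44.93^(-0.1332) = 329.7·0.60240 = 198.610.
G = 288.1·(104.93 − 60)^(-0.07551) = 288.1·44.93^(-0.07551) = 288.1·0.75027 = 216.152.
B = 255 by definition for t > 66.
Rounded: (199, 216, 255).

(199, 216, 255)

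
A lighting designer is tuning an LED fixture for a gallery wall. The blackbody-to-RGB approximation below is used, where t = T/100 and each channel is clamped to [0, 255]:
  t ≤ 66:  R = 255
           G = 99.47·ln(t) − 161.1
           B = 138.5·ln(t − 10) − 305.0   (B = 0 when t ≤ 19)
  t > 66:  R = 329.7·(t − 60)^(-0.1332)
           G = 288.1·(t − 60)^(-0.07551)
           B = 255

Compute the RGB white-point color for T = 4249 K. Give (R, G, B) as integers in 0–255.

t = 4249/100 = 42.49; the t ≤ 66 branch applies.
R = 255 by definition for t ≤ 66.
G = 99.47·ln 42.49 − 161.1 = 99.47·3.7493 − 161.1 = 211.840.
B = 138.5·ln(42.49 − 10) − 305.0 = 138.5·ln 32.49 − 305.0 = 138.5·3.4809 − 305.0 = 177.109.
Rounded: (255, 212, 177).

(255, 212, 177)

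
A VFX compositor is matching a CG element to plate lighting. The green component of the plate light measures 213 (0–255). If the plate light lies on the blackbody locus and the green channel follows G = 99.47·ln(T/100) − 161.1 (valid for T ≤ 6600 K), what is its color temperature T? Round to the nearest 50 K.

4300 K

ln t = (213 + 161.1) / 99.47 = 3.7609.
t = e^3.7609 = 42.989.
T = 100·t = 4299 K → 4300 K to the nearest 50 K.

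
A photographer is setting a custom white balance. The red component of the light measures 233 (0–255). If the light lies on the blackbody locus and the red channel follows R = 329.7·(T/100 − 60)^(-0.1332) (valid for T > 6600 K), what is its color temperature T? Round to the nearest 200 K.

(t − 60)^(-0.1332) = 233/329.7 = 0.70670.
t − 60 = 0.70670^(1/-0.1332) = 0.70670^(-7.508) = 13.547, so t = 73.547.
T = 100·t = 7355 K → 7400 K to the nearest 200 K.

7400 K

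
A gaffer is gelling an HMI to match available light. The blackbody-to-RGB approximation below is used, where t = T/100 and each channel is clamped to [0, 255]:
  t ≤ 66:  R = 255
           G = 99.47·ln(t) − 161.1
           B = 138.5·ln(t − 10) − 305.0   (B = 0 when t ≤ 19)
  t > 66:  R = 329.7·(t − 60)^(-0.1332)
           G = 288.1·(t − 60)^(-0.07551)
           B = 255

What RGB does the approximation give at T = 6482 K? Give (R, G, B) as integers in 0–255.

t = 6482/100 = 64.82; the t ≤ 66 branch applies.
R = 255 by definition for t ≤ 66.
G = 99.47·ln 64.82 − 161.1 = 99.47·4.1716 − 161.1 = 253.850.
B = 138.5·ln(64.82 − 10) − 305.0 = 138.5·ln 54.82 − 305.0 = 138.5·4.0041 − 305.0 = 249.562.
Rounded: (255, 254, 250).

(255, 254, 250)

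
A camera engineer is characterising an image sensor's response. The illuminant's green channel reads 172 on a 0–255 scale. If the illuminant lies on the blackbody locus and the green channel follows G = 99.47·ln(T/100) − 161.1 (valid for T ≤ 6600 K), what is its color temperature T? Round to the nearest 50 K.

ln t = (172 + 161.1) / 99.47 = 3.3487.
t = e^3.3487 = 28.467.
T = 100·t = 2847 K → 2850 K to the nearest 50 K.

2850 K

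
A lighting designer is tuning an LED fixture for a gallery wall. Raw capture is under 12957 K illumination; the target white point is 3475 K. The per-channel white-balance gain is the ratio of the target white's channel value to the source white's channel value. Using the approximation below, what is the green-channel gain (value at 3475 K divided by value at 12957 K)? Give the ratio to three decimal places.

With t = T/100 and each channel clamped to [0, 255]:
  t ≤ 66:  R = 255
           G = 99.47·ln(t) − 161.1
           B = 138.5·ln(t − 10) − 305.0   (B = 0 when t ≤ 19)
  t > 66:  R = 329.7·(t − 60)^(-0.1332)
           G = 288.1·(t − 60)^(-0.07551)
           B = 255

0.917

At 12957 K (t = 129.57):
  G = 288.1·(129.57 − 60)^(-0.07551) = 288.1·69.57^(-0.07551) = 288.1·0.72590 = 209.133.
At 3475 K (t = 34.75):
  G = 99.47·ln 34.75 − 161.1 = 99.47·3.5482 − 161.1 = 191.837.
Gain = 191.837 / 209.133 = 0.9173 → 0.917.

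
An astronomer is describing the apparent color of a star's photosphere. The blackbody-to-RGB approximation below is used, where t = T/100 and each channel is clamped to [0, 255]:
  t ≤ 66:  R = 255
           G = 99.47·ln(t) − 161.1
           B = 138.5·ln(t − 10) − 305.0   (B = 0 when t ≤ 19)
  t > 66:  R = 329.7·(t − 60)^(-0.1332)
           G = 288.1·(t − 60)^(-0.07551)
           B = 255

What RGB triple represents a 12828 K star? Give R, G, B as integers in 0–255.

t = 12828/100 = 128.28; the t > 66 branch applies.
R = 329.7·(128.28 − 60)^(-0.1332) = 329.7·68.28^(-0.1332) = 329.7·0.56973 = 187.841.
G = 288.1·(128.28 − 60)^(-0.07551) = 288.1·68.28^(-0.07551) = 288.1·0.72693 = 209.428.
B = 255 by definition for t > 66.
Rounded: (188, 209, 255).

R=188, G=209, B=255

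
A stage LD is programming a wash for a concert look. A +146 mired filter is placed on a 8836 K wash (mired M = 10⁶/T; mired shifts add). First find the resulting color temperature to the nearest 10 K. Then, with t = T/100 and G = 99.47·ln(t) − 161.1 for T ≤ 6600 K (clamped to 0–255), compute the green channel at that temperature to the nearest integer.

202

M_in = 10⁶/8836 = 113.17; M_out = 113.17 + (+146) = 259.17.
T_out = 10⁶/259.17 = 3858.4 K → 3860 K; t = 38.6.
G = 99.47·ln 38.6 − 161.1 = 99.47·3.6533 − 161.1 = 202.289.
Rounded: 202.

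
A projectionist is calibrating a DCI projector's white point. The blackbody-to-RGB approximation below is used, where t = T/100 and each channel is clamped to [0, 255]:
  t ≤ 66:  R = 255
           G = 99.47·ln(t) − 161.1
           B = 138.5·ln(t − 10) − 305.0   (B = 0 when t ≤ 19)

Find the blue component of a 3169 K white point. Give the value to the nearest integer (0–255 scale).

t = 3169/100 = 31.69; the t ≤ 66 branch applies.
B = 138.5·ln(31.69 − 10) − 305.0 = 138.5·ln 21.69 − 305.0 = 138.5·3.0769 − 305.0 = 121.144.
Rounded: 121.

121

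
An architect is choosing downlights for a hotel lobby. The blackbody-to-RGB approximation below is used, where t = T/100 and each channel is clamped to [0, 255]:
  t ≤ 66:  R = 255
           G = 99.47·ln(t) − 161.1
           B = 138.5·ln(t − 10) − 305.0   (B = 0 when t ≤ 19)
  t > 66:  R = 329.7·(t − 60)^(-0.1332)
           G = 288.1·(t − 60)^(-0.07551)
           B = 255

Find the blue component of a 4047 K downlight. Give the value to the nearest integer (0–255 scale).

168

t = 4047/100 = 40.47; the t ≤ 66 branch applies.
B = 138.5·ln(40.47 − 10) − 305.0 = 138.5·ln 30.47 − 305.0 = 138.5·3.4167 − 305.0 = 168.219.
Rounded: 168.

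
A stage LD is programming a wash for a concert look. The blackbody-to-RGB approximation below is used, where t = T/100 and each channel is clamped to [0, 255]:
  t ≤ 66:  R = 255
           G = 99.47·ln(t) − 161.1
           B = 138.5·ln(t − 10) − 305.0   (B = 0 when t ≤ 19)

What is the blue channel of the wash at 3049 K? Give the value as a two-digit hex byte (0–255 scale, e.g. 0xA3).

t = 3049/100 = 30.49; the t ≤ 66 branch applies.
B = 138.5·ln(30.49 − 10) − 305.0 = 138.5·ln 20.49 − 305.0 = 138.5·3.0199 − 305.0 = 113.261.
Rounded: 113; in hex, 0x71.

0x71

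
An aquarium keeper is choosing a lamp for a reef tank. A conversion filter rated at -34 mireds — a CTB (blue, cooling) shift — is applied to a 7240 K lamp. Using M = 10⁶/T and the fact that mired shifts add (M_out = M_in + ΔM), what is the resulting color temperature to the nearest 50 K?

9600 K

M_in = 10⁶/7240 = 138.12 mireds.
M_out = 138.12 + (-34) = 104.12 mireds.
T_out = 10⁶/104.12 = 9604.2 K → 9600 K.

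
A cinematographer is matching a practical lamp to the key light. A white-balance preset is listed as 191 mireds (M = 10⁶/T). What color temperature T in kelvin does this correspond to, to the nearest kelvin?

T = 10⁶ / 191 = 5235.60 K → 5236 K.

5236 K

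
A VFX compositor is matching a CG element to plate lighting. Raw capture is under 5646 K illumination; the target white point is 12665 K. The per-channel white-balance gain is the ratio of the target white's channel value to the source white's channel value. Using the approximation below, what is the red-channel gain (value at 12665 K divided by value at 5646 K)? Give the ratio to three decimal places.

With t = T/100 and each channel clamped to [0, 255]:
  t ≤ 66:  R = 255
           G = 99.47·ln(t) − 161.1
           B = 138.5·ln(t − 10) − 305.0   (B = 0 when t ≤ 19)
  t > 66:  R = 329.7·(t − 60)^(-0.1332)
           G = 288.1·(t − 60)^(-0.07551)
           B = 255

0.739

At 5646 K (t = 56.46):
  R = 255 by definition for t ≤ 66.
At 12665 K (t = 126.65):
  R = 329.7·(126.65 − 60)^(-0.1332) = 329.7·66.65^(-0.1332) = 329.7·0.57157 = 188.447.
Gain = 188.447 / 255.000 = 0.7390 → 0.739.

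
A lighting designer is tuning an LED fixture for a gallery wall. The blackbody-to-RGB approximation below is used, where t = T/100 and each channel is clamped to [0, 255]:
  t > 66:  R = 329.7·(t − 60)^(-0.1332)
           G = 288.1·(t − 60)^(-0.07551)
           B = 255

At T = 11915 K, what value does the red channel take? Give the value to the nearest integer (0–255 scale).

t = 11915/100 = 119.15; the t > 66 branch applies.
R = 329.7·(119.15 − 60)^(-0.1332) = 329.7·59.15^(-0.1332) = 329.7·0.58073 = 191.467.
Rounded: 191.

191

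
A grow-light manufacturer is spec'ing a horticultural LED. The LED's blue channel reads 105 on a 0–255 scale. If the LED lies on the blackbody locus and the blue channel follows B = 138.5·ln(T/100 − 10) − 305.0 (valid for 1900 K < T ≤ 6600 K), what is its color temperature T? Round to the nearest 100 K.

2900 K

ln(t − 10) = (105 + 305.0) / 138.5 = 2.9603.
t − 10 = e^2.9603 = 19.304, so t = 29.304.
T = 100·t = 2930 K → 2900 K to the nearest 100 K.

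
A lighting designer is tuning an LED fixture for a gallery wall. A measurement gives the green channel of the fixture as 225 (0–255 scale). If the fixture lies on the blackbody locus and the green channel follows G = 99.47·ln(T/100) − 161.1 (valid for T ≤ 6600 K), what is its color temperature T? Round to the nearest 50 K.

4850 K

ln t = (225 + 161.1) / 99.47 = 3.8816.
t = e^3.8816 = 48.500.
T = 100·t = 4850 K → 4850 K to the nearest 50 K.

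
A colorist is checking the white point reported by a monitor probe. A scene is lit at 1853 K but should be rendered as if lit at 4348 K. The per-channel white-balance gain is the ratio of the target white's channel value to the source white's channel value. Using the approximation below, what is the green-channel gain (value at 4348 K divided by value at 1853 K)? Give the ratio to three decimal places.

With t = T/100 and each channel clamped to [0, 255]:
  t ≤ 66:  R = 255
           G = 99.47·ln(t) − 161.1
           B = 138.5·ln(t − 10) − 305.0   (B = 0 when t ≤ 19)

At 1853 K (t = 18.53):
  G = 99.47·ln 18.53 − 161.1 = 99.47·2.9194 − 161.1 = 129.292.
At 4348 K (t = 43.48):
  G = 99.47·ln 43.48 − 161.1 = 99.47·3.7723 − 161.1 = 214.131.
Gain = 214.131 / 129.292 = 1.6562 → 1.656.

1.656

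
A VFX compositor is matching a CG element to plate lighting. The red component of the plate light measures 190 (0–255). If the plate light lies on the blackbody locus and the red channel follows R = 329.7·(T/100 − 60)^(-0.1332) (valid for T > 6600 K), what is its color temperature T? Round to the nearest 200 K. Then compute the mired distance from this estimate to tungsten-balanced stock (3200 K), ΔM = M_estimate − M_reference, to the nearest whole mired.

-231 mireds

(t − 60)^(-0.1332) = 190/329.7 = 0.57628.
t − 60 = 0.57628^(1/-0.1332) = 0.57628^(-7.508) = 62.667, so t = 122.667.
T = 100·t = 12267 K → 12200 K to the nearest 200 K.
M_estimate = 10⁶/12200 = 81.97; M_reference = 10⁶/3200 = 312.50.
ΔM = 81.97 − 312.50 = -230.53 → -231 mireds.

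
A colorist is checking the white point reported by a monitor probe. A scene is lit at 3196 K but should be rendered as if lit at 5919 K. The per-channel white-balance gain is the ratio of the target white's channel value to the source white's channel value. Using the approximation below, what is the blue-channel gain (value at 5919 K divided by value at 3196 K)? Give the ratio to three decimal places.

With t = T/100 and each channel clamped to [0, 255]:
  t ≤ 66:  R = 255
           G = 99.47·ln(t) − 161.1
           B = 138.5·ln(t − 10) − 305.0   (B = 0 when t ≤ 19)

1.909

At 3196 K (t = 31.96):
  B = 138.5·ln(31.96 − 10) − 305.0 = 138.5·ln 21.96 − 305.0 = 138.5·3.0892 − 305.0 = 122.857.
At 5919 K (t = 59.19):
  B = 138.5·ln(59.19 − 10) − 305.0 = 138.5·ln 49.19 − 305.0 = 138.5·3.8957 − 305.0 = 234.553.
Gain = 234.553 / 122.857 = 1.9092 → 1.909.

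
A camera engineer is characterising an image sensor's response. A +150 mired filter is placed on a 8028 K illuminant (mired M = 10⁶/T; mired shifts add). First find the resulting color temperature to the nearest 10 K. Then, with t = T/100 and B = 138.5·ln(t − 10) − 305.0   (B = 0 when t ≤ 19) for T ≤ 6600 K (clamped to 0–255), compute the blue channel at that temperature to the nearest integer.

M_in = 10⁶/8028 = 124.56; M_out = 124.56 + (+150) = 274.56.
T_out = 10⁶/274.56 = 3642.1 K → 3640 K; t = 36.4.
B = 138.5·ln(36.4 − 10) − 305.0 = 138.5·ln 26.4 − 305.0 = 138.5·3.2734 − 305.0 = 148.361.
Rounded: 148.

148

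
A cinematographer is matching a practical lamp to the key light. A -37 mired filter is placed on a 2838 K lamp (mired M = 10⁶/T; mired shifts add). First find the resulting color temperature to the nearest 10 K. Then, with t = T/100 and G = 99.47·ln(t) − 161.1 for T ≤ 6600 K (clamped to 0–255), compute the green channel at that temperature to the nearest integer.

183

M_in = 10⁶/2838 = 352.36; M_out = 352.36 + (-37) = 315.36.
T_out = 10⁶/315.36 = 3171.0 K → 3170 K; t = 31.7.
G = 99.47·ln 31.7 − 161.1 = 99.47·3.4563 − 161.1 = 182.700.
Rounded: 183.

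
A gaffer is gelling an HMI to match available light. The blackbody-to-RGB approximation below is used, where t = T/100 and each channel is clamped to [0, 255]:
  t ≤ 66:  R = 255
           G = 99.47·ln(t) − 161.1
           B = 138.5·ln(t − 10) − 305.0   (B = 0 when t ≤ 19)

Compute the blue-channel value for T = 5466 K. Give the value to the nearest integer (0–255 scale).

221

t = 5466/100 = 54.66; the t ≤ 66 branch applies.
B = 138.5·ln(54.66 − 10) − 305.0 = 138.5·ln 44.66 − 305.0 = 138.5·3.7991 − 305.0 = 221.172.
Rounded: 221.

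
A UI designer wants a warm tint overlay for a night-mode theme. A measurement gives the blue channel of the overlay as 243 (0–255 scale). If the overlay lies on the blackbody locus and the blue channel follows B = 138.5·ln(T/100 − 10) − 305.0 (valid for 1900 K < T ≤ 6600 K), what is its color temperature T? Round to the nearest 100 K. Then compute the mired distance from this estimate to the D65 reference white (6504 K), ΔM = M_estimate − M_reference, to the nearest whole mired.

+8 mireds

ln(t − 10) = (243 + 305.0) / 138.5 = 3.9567.
t − 10 = e^3.9567 = 52.283, so t = 62.283.
T = 100·t = 6228 K → 6200 K to the nearest 100 K.
M_estimate = 10⁶/6200 = 161.29; M_reference = 10⁶/6504 = 153.75.
ΔM = 161.29 − 153.75 = 7.54 → +8 mireds.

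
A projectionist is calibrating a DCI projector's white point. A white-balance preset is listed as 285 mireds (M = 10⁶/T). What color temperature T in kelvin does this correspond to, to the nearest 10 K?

3510 K

T = 10⁶ / 285 = 3508.77 K → 3510 K.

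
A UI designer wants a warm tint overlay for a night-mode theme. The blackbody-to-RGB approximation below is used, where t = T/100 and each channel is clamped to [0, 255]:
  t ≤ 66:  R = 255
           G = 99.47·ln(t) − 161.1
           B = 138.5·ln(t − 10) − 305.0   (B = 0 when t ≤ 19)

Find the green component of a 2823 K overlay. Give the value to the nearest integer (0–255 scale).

t = 2823/100 = 28.23; the t ≤ 66 branch applies.
G = 99.47·ln 28.23 − 161.1 = 99.47·3.3404 − 161.1 = 171.168.
Rounded: 171.

171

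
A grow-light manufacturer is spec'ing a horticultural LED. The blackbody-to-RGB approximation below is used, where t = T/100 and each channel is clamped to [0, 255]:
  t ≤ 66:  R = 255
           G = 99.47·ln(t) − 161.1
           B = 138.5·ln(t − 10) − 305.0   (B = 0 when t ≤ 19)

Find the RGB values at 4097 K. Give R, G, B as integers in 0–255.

t = 4097/100 = 40.97; the t ≤ 66 branch applies.
R = 255 by definition for t ≤ 66.
G = 99.47·ln 40.97 − 161.1 = 99.47·3.7128 − 161.1 = 208.216.
B = 138.5·ln(40.97 − 10) − 305.0 = 138.5·ln 30.97 − 305.0 = 138.5·3.4330 − 305.0 = 170.473.
Rounded: (255, 208, 170).

R=255, G=208, B=170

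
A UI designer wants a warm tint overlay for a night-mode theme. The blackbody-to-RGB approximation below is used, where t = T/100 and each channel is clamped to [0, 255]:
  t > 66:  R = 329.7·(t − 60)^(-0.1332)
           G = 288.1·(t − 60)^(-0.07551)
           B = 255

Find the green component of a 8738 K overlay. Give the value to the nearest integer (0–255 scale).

224

t = 8738/100 = 87.38; the t > 66 branch applies.
G = 288.1·(87.38 − 60)^(-0.07551) = 288.1·27.38^(-0.07551) = 288.1·0.77886 = 224.390.
Rounded: 224.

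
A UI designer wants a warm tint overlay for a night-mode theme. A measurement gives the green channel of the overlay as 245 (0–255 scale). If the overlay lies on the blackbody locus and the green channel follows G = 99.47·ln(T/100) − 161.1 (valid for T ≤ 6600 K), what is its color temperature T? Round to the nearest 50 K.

ln t = (245 + 161.1) / 99.47 = 4.0826.
t = e^4.0826 = 59.302.
T = 100·t = 5930 K → 5950 K to the nearest 50 K.

5950 K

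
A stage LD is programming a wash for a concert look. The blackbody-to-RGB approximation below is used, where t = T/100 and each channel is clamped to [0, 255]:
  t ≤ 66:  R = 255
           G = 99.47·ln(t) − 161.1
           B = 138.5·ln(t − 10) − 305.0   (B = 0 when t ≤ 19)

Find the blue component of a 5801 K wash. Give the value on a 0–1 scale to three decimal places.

0.907

t = 5801/100 = 58.01; the t ≤ 66 branch applies.
B = 138.5·ln(58.01 − 10) − 305.0 = 138.5·ln 48.01 − 305.0 = 138.5·3.8714 − 305.0 = 231.190.
On a 0–1 scale: 231.190/255 = 0.9066 → 0.907.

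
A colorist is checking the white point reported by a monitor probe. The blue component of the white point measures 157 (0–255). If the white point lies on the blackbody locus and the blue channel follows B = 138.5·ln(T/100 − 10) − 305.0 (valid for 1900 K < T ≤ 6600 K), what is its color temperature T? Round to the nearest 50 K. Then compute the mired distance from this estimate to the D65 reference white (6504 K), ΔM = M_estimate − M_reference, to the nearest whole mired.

+109 mireds

ln(t − 10) = (157 + 305.0) / 138.5 = 3.3357.
t − 10 = e^3.3357 = 28.099, so t = 38.099.
T = 100·t = 3810 K → 3800 K to the nearest 50 K.
M_estimate = 10⁶/3800 = 263.16; M_reference = 10⁶/6504 = 153.75.
ΔM = 263.16 − 153.75 = 109.41 → +109 mireds.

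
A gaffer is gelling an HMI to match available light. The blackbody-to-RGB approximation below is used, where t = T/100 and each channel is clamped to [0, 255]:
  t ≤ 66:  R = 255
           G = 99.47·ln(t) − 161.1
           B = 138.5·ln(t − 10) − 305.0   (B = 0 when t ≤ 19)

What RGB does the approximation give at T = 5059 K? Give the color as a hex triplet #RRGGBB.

#FFE5D0

t = 5059/100 = 50.59; the t ≤ 66 branch applies.
R = 255 by definition for t ≤ 66.
G = 99.47·ln 50.59 − 161.1 = 99.47·3.9238 − 161.1 = 229.196.
B = 138.5·ln(50.59 − 10) − 305.0 = 138.5·ln 40.59 − 305.0 = 138.5·3.7035 − 305.0 = 207.938.
Rounded: (255, 229, 208).
In hex: #FFE5D0.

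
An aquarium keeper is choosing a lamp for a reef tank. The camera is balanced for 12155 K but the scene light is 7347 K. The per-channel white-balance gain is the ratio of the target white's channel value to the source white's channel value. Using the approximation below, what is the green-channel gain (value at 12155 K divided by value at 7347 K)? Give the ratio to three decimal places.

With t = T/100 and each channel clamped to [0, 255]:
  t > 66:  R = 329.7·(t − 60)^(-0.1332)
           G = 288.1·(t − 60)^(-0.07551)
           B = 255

At 7347 K (t = 73.47):
  G = 288.1·(73.47 − 60)^(-0.07551) = 288.1·13.47^(-0.07551) = 288.1·0.82172 = 236.736.
At 12155 K (t = 121.55):
  G = 288.1·(121.55 − 60)^(-0.07551) = 288.1·61.55^(-0.07551) = 288.1·0.73265 = 211.076.
Gain = 211.076 / 236.736 = 0.8916 → 0.892.

0.892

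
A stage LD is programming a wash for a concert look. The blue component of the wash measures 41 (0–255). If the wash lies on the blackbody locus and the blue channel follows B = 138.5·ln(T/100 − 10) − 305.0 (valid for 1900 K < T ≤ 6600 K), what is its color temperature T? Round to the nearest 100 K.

2200 K

ln(t − 10) = (41 + 305.0) / 138.5 = 2.4982.
t − 10 = e^2.4982 = 12.161, so t = 22.161.
T = 100·t = 2216 K → 2200 K to the nearest 100 K.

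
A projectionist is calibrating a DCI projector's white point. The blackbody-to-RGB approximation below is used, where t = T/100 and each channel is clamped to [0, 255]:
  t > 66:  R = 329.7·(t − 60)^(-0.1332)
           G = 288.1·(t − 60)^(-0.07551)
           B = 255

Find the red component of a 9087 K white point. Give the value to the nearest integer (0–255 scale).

t = 9087/100 = 90.87; the t > 66 branch applies.
R = 329.7·(90.87 − 60)^(-0.1332) = 329.7·30.87^(-0.1332) = 329.7·0.63328 = 208.791.
Rounded: 209.

209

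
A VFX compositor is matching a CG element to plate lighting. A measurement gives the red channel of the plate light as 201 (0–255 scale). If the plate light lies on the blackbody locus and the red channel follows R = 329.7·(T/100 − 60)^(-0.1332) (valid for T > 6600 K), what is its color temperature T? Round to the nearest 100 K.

10100 K

(t − 60)^(-0.1332) = 201/329.7 = 0.60965.
t − 60 = 0.60965^(1/-0.1332) = 0.60965^(-7.508) = 41.071, so t = 101.071.
T = 100·t = 10107 K → 10100 K to the nearest 100 K.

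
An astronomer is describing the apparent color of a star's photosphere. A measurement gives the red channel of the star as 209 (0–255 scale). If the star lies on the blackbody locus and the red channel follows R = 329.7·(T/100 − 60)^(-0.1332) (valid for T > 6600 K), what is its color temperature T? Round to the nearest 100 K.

(t − 60)^(-0.1332) = 209/329.7 = 0.63391.
t − 60 = 0.63391^(1/-0.1332) = 0.63391^(-7.508) = 30.639, so t = 90.639.
T = 100·t = 9064 K → 9100 K to the nearest 100 K.

9100 K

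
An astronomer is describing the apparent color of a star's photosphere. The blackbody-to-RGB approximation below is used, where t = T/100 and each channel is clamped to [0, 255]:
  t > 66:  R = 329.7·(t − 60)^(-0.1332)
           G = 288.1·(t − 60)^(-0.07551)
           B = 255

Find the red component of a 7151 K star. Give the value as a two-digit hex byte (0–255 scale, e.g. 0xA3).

t = 7151/100 = 71.51; the t > 66 branch applies.
R = 329.7·(71.51 − 60)^(-0.1332) = 329.7·11.51^(-0.1332) = 329.7·0.72221 = 238.113.
Rounded: 238; in hex, 0xEE.

0xEE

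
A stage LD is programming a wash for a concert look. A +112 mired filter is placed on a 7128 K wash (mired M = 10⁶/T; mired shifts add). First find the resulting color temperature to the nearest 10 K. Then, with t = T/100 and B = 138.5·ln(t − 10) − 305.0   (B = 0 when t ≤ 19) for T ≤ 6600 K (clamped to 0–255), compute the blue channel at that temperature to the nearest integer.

M_in = 10⁶/7128 = 140.29; M_out = 140.29 + (+112) = 252.29.
T_out = 10⁶/252.29 = 3963.7 K → 3960 K; t = 39.6.
B = 138.5·ln(39.6 − 10) − 305.0 = 138.5·ln 29.6 − 305.0 = 138.5·3.3878 − 305.0 = 164.207.
Rounded: 164.

164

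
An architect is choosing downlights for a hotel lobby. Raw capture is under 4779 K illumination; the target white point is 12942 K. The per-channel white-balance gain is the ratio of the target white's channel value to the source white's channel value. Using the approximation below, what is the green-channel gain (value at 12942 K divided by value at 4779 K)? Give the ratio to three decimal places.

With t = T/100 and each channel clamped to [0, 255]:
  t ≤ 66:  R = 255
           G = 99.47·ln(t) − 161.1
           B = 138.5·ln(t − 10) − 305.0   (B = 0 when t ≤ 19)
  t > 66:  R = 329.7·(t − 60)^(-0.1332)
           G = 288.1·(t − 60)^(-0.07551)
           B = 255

0.936

At 4779 K (t = 47.79):
  G = 99.47·ln 47.79 − 161.1 = 99.47·3.8668 − 161.1 = 223.532.
At 12942 K (t = 129.42):
  G = 288.1·(129.42 − 60)^(-0.07551) = 288.1·69.42^(-0.07551) = 288.1·0.72602 = 209.167.
Gain = 209.167 / 223.532 = 0.9357 → 0.936.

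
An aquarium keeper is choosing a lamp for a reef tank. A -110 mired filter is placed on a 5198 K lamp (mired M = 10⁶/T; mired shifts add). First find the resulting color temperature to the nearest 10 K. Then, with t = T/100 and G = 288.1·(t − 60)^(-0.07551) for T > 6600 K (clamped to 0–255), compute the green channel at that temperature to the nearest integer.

211

M_in = 10⁶/5198 = 192.38; M_out = 192.38 + (-110) = 82.38.
T_out = 10⁶/82.38 = 12138.6 K → 12140 K; t = 121.4.
G = 288.1·(121.4 − 60)^(-0.07551) = 288.1·61.4^(-0.07551) = 288.1·0.73278 = 211.115.
Rounded: 211.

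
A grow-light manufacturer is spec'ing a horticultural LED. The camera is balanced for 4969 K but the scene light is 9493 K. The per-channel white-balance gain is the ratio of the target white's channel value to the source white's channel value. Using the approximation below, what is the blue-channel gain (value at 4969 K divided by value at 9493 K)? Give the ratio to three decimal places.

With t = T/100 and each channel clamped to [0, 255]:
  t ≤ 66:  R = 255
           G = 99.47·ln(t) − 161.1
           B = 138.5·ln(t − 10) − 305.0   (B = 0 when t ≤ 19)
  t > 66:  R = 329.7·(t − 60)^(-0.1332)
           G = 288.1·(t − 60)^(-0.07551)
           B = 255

0.803

At 9493 K (t = 94.93):
  B = 255 by definition for t > 66.
At 4969 K (t = 49.69):
  B = 138.5·ln(49.69 − 10) − 305.0 = 138.5·ln 39.69 − 305.0 = 138.5·3.6811 − 305.0 = 204.832.
Gain = 204.832 / 255.000 = 0.8033 → 0.803.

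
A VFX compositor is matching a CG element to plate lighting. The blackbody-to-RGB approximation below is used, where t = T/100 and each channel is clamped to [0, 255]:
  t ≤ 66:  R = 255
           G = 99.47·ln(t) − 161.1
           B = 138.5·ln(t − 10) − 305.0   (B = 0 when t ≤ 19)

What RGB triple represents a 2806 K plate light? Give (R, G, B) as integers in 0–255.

t = 2806/100 = 28.06; the t ≤ 66 branch applies.
R = 255 by definition for t ≤ 66.
G = 99.47·ln 28.06 − 161.1 = 99.47·3.3343 − 161.1 = 170.567.
B = 138.5·ln(28.06 − 10) − 305.0 = 138.5·ln 18.06 − 305.0 = 138.5·2.8937 − 305.0 = 95.777.
Rounded: (255, 171, 96).

(255, 171, 96)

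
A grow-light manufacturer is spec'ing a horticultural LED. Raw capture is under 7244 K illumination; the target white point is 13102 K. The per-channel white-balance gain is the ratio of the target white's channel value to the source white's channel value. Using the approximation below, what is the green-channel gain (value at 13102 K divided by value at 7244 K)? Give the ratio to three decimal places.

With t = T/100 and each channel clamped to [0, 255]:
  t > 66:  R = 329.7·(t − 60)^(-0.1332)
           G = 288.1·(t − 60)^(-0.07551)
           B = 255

At 7244 K (t = 72.44):
  G = 288.1·(72.44 − 60)^(-0.07551) = 288.1·12.44^(-0.07551) = 288.1·0.82667 = 238.162.
At 13102 K (t = 131.02):
  G = 288.1·(131.02 − 60)^(-0.07551) = 288.1·71.02^(-0.07551) = 288.1·0.72477 = 208.807.
Gain = 208.807 / 238.162 = 0.8767 → 0.877.

0.877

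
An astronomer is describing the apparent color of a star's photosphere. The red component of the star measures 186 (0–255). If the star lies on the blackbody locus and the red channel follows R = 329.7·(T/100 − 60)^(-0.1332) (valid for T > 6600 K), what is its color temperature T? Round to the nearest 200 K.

13400 K

(t − 60)^(-0.1332) = 186/329.7 = 0.56415.
t − 60 = 0.56415^(1/-0.1332) = 0.56415^(-7.508) = 73.521, so t = 133.521.
T = 100·t = 13352 K → 13400 K to the nearest 200 K.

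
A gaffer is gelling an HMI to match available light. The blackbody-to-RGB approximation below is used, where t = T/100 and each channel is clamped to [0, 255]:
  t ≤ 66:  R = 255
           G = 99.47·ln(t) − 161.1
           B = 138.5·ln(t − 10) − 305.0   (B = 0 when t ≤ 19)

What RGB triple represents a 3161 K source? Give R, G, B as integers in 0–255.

R=255, G=182, B=121

t = 3161/100 = 31.61; the t ≤ 66 branch applies.
R = 255 by definition for t ≤ 66.
G = 99.47·ln 31.61 − 161.1 = 99.47·3.4535 − 161.1 = 182.417.
B = 138.5·ln(31.61 − 10) − 305.0 = 138.5·ln 21.61 − 305.0 = 138.5·3.0732 − 305.0 = 120.632.
Rounded: (255, 182, 121).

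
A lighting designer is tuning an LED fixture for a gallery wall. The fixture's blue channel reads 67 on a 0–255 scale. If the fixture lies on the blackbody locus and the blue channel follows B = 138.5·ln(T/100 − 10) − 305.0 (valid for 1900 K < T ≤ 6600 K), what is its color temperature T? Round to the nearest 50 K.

2450 K

ln(t − 10) = (67 + 305.0) / 138.5 = 2.6859.
t − 10 = e^2.6859 = 14.672, so t = 24.672.
T = 100·t = 2467 K → 2450 K to the nearest 50 K.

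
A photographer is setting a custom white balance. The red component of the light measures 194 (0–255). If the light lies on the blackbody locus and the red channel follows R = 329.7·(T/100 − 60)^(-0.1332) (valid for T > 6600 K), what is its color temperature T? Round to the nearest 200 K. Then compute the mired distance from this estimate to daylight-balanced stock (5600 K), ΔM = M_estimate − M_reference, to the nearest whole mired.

-91 mireds

(t − 60)^(-0.1332) = 194/329.7 = 0.58841.
t − 60 = 0.58841^(1/-0.1332) = 0.58841^(-7.508) = 53.593, so t = 113.593.
T = 100·t = 11359 K → 11400 K to the nearest 200 K.
M_estimate = 10⁶/11400 = 87.72; M_reference = 10⁶/5600 = 178.57.
ΔM = 87.72 − 178.57 = -90.85 → -91 mireds.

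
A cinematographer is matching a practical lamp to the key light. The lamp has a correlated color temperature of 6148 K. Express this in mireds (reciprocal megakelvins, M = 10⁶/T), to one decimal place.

M = 10⁶ / 6148 = 162.655 → 162.7 mireds.

162.7 mireds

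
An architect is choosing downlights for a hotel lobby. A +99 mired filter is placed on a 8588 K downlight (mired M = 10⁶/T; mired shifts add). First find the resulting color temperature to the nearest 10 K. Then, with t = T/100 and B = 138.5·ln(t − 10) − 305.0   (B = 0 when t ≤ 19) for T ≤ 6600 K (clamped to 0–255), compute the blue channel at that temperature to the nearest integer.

M_in = 10⁶/8588 = 116.44; M_out = 116.44 + (+99) = 215.44.
T_out = 10⁶/215.44 = 4641.6 K → 4640 K; t = 46.4.
B = 138.5·ln(46.4 − 10) − 305.0 = 138.5·ln 36.4 − 305.0 = 138.5·3.5946 − 305.0 = 192.848.
Rounded: 193.

193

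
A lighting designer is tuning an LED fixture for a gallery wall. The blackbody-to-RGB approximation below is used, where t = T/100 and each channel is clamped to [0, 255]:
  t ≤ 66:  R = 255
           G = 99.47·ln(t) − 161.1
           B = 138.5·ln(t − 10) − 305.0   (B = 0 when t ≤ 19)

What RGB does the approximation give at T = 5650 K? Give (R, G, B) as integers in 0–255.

(255, 240, 227)

t = 5650/100 = 56.5; the t ≤ 66 branch applies.
R = 255 by definition for t ≤ 66.
G = 99.47·ln 56.5 − 161.1 = 99.47·4.0342 − 161.1 = 240.186.
B = 138.5·ln(56.5 − 10) − 305.0 = 138.5·ln 46.5 − 305.0 = 138.5·3.8395 − 305.0 = 226.764.
Rounded: (255, 240, 227).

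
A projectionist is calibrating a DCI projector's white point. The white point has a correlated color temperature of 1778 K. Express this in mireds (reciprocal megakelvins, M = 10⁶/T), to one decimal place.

M = 10⁶ / 1778 = 562.430 → 562.4 mireds.

562.4 mireds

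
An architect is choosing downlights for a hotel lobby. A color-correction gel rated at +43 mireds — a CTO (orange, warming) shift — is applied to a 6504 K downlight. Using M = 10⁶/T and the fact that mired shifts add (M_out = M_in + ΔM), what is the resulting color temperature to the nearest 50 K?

5100 K

M_in = 10⁶/6504 = 153.75 mireds.
M_out = 153.75 + (+43) = 196.75 mireds.
T_out = 10⁶/196.75 = 5082.6 K → 5100 K.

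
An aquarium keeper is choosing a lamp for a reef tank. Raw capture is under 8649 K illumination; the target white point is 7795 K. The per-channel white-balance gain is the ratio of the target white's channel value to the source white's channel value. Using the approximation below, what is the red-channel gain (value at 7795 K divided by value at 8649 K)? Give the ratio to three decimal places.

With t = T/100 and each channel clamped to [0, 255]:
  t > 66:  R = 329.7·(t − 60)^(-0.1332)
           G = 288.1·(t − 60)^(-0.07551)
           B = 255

1.053

At 8649 K (t = 86.49):
  R = 329.7·(86.49 − 60)^(-0.1332) = 329.7·26.49^(-0.1332) = 329.7·0.64632 = 213.091.
At 7795 K (t = 77.95):
  R = 329.7·(77.95 − 60)^(-0.1332) = 329.7·17.95^(-0.1332) = 329.7·0.68070 = 224.428.
Gain = 224.428 / 213.091 = 1.0532 → 1.053.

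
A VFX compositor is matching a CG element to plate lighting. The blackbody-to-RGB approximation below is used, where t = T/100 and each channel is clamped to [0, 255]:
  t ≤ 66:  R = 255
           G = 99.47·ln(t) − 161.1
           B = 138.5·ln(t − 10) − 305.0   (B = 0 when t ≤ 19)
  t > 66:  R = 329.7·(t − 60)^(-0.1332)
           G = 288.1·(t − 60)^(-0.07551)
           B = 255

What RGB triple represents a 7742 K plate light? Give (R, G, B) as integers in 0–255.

(225, 232, 255)

t = 7742/100 = 77.42; the t > 66 branch applies.
R = 329.7·(77.42 − 60)^(-0.1332) = 329.7·17.42^(-0.1332) = 329.7·0.68343 = 225.326.
G = 288.1·(77.42 − 60)^(-0.07551) = 288.1·17.42^(-0.07551) = 288.1·0.80591 = 232.184.
B = 255 by definition for t > 66.
Rounded: (225, 232, 255).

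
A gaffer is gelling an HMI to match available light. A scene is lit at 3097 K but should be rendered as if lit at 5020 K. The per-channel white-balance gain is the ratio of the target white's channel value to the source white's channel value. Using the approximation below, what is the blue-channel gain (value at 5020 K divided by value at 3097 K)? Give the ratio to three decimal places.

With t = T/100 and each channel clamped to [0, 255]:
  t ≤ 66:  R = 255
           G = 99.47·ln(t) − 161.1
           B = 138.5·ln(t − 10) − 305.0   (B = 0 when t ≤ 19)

At 3097 K (t = 30.97):
  B = 138.5·ln(30.97 − 10) − 305.0 = 138.5·ln 20.97 − 305.0 = 138.5·3.0431 − 305.0 = 116.468.
At 5020 K (t = 50.2):
  B = 138.5·ln(50.2 − 10) − 305.0 = 138.5·ln 40.2 − 305.0 = 138.5·3.6939 − 305.0 = 206.601.
Gain = 206.601 / 116.468 = 1.7739 → 1.774.

1.774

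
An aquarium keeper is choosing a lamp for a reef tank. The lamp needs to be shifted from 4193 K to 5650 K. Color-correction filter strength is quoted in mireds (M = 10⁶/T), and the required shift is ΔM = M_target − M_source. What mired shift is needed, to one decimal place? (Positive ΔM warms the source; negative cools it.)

M_source = 10⁶/4193 = 238.493; M_target = 10⁶/5650 = 176.991.
ΔM = 176.991 − 238.493 = -61.502 → -61.5 mireds, a cooling shift.

-61.5 mireds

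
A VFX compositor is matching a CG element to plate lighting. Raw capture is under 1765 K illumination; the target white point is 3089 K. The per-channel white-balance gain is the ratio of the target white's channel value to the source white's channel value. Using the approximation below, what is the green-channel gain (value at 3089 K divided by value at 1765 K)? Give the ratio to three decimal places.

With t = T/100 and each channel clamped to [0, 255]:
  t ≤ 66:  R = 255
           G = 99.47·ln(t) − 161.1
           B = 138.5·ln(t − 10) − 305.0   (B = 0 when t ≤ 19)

1.447

At 1765 K (t = 17.65):
  G = 99.47·ln 17.65 − 161.1 = 99.47·2.8707 − 161.1 = 124.452.
At 3089 K (t = 30.89):
  G = 99.47·ln 30.89 − 161.1 = 99.47·3.4304 − 161.1 = 180.125.
Gain = 180.125 / 124.452 = 1.4473 → 1.447.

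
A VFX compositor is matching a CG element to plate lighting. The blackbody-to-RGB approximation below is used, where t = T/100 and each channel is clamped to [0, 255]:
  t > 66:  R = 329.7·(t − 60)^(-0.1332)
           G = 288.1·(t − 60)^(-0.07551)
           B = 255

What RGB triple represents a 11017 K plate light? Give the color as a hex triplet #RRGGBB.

#C4D6FF

t = 11017/100 = 110.17; the t > 66 branch applies.
R = 329.7·(110.17 − 60)^(-0.1332) = 329.7·50.17^(-0.1332) = 329.7·0.59361 = 195.713.
G = 288.1·(110.17 − 60)^(-0.07551) = 288.1·50.17^(-0.07551) = 288.1·0.74405 = 214.359.
B = 255 by definition for t > 66.
Rounded: (196, 214, 255).
In hex: #C4D6FF.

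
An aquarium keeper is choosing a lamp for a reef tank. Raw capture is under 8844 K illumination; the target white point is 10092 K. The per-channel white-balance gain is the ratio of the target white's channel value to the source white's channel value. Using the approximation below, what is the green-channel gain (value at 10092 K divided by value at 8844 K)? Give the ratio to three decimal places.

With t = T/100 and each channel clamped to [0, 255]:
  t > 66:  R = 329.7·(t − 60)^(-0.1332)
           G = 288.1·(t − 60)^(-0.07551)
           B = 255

0.973

At 8844 K (t = 88.44):
  G = 288.1·(88.44 − 60)^(-0.07551) = 288.1·28.44^(-0.07551) = 288.1·0.77663 = 223.747.
At 10092 K (t = 100.92):
  G = 288.1·(100.92 − 60)^(-0.07551) = 288.1·40.92^(-0.07551) = 288.1·0.75558 = 217.684.
Gain = 217.684 / 223.747 = 0.9729 → 0.973.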